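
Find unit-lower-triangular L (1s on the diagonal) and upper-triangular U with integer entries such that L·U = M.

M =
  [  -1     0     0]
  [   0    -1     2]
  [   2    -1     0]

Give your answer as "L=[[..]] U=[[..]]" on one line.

  R1 -= 0·R0 → [0,-1,2]
  R2 -= -2·R0 → [0,-1,0]
  R2 -= 1·R1 → [0,0,-2]

L=[[1,0,0],[0,1,0],[-2,1,1]] U=[[-1,0,0],[0,-1,2],[0,0,-2]]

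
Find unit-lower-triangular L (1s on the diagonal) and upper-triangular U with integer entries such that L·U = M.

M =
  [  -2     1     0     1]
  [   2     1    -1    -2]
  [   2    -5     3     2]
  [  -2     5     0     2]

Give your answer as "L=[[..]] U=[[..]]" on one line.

L=[[1,0,0,0],[-1,1,0,0],[-1,-2,1,0],[1,2,2,1]] U=[[-2,1,0,1],[0,2,-1,-1],[0,0,1,1],[0,0,0,1]]

  r1 -= -1·r0 → [0,2,-1,-1]
  r2 -= -1·r0 → [0,-4,3,3]
  r3 -= 1·r0 → [0,4,0,1]
  r2 -= -2·r1 → [0,0,1,1]
  r3 -= 2·r1 → [0,0,2,3]
  r3 -= 2·r2 → [0,0,0,1]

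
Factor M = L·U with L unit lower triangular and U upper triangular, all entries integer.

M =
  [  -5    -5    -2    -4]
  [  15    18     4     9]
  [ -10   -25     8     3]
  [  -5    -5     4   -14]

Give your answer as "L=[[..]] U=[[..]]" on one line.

L=[[1,0,0,0],[-3,1,0,0],[2,-5,1,0],[1,0,3,1]] U=[[-5,-5,-2,-4],[0,3,-2,-3],[0,0,2,-4],[0,0,0,2]]

  r1 -= -3·r0 → [0,3,-2,-3]
  r2 -= 2·r0 → [0,-15,12,11]
  r3 -= 1·r0 → [0,0,6,-10]
  r2 -= -5·r1 → [0,0,2,-4]
  r3 -= 0·r1 → [0,0,6,-10]
  r3 -= 3·r2 → [0,0,0,2]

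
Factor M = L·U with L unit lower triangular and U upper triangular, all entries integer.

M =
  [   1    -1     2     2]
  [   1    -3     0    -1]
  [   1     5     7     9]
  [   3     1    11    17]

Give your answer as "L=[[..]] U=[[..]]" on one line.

  R1 -= 1·R0 → [0,-2,-2,-3]
  R2 -= 1·R0 → [0,6,5,7]
  R3 -= 3·R0 → [0,4,5,11]
  R2 -= -3·R1 → [0,0,-1,-2]
  R3 -= -2·R1 → [0,0,1,5]
  R3 -= -1·R2 → [0,0,0,3]

L=[[1,0,0,0],[1,1,0,0],[1,-3,1,0],[3,-2,-1,1]] U=[[1,-1,2,2],[0,-2,-2,-3],[0,0,-1,-2],[0,0,0,3]]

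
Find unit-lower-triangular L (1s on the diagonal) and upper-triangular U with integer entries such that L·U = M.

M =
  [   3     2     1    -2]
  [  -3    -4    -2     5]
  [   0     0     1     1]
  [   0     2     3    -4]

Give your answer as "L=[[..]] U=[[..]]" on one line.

L=[[1,0,0,0],[-1,1,0,0],[0,0,1,0],[0,-1,2,1]] U=[[3,2,1,-2],[0,-2,-1,3],[0,0,1,1],[0,0,0,-3]]

  R1 -= -1·R0 → [0,-2,-1,3]
  R2 -= 0·R0 → [0,0,1,1]
  R3 -= 0·R0 → [0,2,3,-4]
  R2 -= 0·R1 → [0,0,1,1]
  R3 -= -1·R1 → [0,0,2,-1]
  R3 -= 2·R2 → [0,0,0,-3]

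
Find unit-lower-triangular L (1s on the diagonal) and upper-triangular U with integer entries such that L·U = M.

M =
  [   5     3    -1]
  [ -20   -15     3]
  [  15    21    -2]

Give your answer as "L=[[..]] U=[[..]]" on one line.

  row1 -= -4·row0 → [0,-3,-1]
  row2 -= 3·row0 → [0,12,1]
  row2 -= -4·row1 → [0,0,-3]

L=[[1,0,0],[-4,1,0],[3,-4,1]] U=[[5,3,-1],[0,-3,-1],[0,0,-3]]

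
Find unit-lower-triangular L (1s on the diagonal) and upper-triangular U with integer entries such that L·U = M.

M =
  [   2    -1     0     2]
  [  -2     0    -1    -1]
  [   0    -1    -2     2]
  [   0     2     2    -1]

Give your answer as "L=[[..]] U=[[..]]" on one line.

L=[[1,0,0,0],[-1,1,0,0],[0,1,1,0],[0,-2,0,1]] U=[[2,-1,0,2],[0,-1,-1,1],[0,0,-1,1],[0,0,0,1]]

  row1 -= -1·row0 → [0,-1,-1,1]
  row2 -= 0·row0 → [0,-1,-2,2]
  row3 -= 0·row0 → [0,2,2,-1]
  row2 -= 1·row1 → [0,0,-1,1]
  row3 -= -2·row1 → [0,0,0,1]
  row3 -= 0·row2 → [0,0,0,1]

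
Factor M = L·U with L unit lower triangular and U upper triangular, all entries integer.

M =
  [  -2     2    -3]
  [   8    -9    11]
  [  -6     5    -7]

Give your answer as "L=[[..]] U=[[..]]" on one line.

L=[[1,0,0],[-4,1,0],[3,1,1]] U=[[-2,2,-3],[0,-1,-1],[0,0,3]]

  R1 -= -4·R0 → [0,-1,-1]
  R2 -= 3·R0 → [0,-1,2]
  R2 -= 1·R1 → [0,0,3]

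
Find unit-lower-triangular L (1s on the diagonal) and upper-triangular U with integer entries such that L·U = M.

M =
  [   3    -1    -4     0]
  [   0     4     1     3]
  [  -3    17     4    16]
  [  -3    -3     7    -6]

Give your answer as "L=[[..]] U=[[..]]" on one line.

  row1 -= 0·row0 → [0,4,1,3]
  row2 -= -1·row0 → [0,16,0,16]
  row3 -= -1·row0 → [0,-4,3,-6]
  row2 -= 4·row1 → [0,0,-4,4]
  row3 -= -1·row1 → [0,0,4,-3]
  row3 -= -1·row2 → [0,0,0,1]

L=[[1,0,0,0],[0,1,0,0],[-1,4,1,0],[-1,-1,-1,1]] U=[[3,-1,-4,0],[0,4,1,3],[0,0,-4,4],[0,0,0,1]]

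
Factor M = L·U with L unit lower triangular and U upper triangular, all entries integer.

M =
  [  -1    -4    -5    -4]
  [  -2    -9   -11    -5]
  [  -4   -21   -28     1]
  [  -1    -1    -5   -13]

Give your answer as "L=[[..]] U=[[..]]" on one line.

L=[[1,0,0,0],[2,1,0,0],[4,5,1,0],[1,-3,1,1]] U=[[-1,-4,-5,-4],[0,-1,-1,3],[0,0,-3,2],[0,0,0,-2]]

  row1 -= 2·row0 → [0,-1,-1,3]
  row2 -= 4·row0 → [0,-5,-8,17]
  row3 -= 1·row0 → [0,3,0,-9]
  row2 -= 5·row1 → [0,0,-3,2]
  row3 -= -3·row1 → [0,0,-3,0]
  row3 -= 1·row2 → [0,0,0,-2]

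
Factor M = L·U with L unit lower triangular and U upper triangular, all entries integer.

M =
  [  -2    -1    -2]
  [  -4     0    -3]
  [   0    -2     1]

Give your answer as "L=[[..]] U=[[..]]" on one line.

L=[[1,0,0],[2,1,0],[0,-1,1]] U=[[-2,-1,-2],[0,2,1],[0,0,2]]

  r1 -= 2·r0 → [0,2,1]
  r2 -= 0·r0 → [0,-2,1]
  r2 -= -1·r1 → [0,0,2]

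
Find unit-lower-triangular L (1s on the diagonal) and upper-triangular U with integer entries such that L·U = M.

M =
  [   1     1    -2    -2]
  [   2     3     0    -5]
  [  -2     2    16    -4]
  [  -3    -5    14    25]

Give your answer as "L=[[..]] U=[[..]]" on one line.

L=[[1,0,0,0],[2,1,0,0],[-2,4,1,0],[-3,-2,-4,1]] U=[[1,1,-2,-2],[0,1,4,-1],[0,0,-4,-4],[0,0,0,1]]

  row1 -= 2·row0 → [0,1,4,-1]
  row2 -= -2·row0 → [0,4,12,-8]
  row3 -= -3·row0 → [0,-2,8,19]
  row2 -= 4·row1 → [0,0,-4,-4]
  row3 -= -2·row1 → [0,0,16,17]
  row3 -= -4·row2 → [0,0,0,1]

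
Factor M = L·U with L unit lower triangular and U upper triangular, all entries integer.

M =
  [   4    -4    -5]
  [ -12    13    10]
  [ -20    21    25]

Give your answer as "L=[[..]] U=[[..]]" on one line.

L=[[1,0,0],[-3,1,0],[-5,1,1]] U=[[4,-4,-5],[0,1,-5],[0,0,5]]

  r1 -= -3·r0 → [0,1,-5]
  r2 -= -5·r0 → [0,1,0]
  r2 -= 1·r1 → [0,0,5]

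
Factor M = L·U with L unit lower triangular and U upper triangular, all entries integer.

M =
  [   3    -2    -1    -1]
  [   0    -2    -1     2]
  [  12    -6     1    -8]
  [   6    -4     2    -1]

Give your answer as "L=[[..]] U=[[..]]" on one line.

  row1 -= 0·row0 → [0,-2,-1,2]
  row2 -= 4·row0 → [0,2,5,-4]
  row3 -= 2·row0 → [0,0,4,1]
  row2 -= -1·row1 → [0,0,4,-2]
  row3 -= 0·row1 → [0,0,4,1]
  row3 -= 1·row2 → [0,0,0,3]

L=[[1,0,0,0],[0,1,0,0],[4,-1,1,0],[2,0,1,1]] U=[[3,-2,-1,-1],[0,-2,-1,2],[0,0,4,-2],[0,0,0,3]]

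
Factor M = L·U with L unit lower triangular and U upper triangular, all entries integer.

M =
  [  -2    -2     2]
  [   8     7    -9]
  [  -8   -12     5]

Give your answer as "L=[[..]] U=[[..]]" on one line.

L=[[1,0,0],[-4,1,0],[4,4,1]] U=[[-2,-2,2],[0,-1,-1],[0,0,1]]

  R1 -= -4·R0 → [0,-1,-1]
  R2 -= 4·R0 → [0,-4,-3]
  R2 -= 4·R1 → [0,0,1]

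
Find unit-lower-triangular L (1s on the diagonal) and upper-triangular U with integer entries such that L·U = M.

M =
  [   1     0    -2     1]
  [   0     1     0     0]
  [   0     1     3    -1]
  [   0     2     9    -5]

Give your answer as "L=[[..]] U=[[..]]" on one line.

  R1 -= 0·R0 → [0,1,0,0]
  R2 -= 0·R0 → [0,1,3,-1]
  R3 -= 0·R0 → [0,2,9,-5]
  R2 -= 1·R1 → [0,0,3,-1]
  R3 -= 2·R1 → [0,0,9,-5]
  R3 -= 3·R2 → [0,0,0,-2]

L=[[1,0,0,0],[0,1,0,0],[0,1,1,0],[0,2,3,1]] U=[[1,0,-2,1],[0,1,0,0],[0,0,3,-1],[0,0,0,-2]]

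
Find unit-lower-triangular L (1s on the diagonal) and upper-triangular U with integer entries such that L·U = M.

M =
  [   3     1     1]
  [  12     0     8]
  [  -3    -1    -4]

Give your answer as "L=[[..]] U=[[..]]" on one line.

L=[[1,0,0],[4,1,0],[-1,0,1]] U=[[3,1,1],[0,-4,4],[0,0,-3]]

  row1 -= 4·row0 → [0,-4,4]
  row2 -= -1·row0 → [0,0,-3]
  row2 -= 0·row1 → [0,0,-3]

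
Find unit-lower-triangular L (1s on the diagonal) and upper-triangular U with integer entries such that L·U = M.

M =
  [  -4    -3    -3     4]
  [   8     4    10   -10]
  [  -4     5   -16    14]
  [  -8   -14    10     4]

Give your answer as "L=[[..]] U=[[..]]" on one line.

L=[[1,0,0,0],[-2,1,0,0],[1,-4,1,0],[2,4,0,1]] U=[[-4,-3,-3,4],[0,-2,4,-2],[0,0,3,2],[0,0,0,4]]

  R1 -= -2·R0 → [0,-2,4,-2]
  R2 -= 1·R0 → [0,8,-13,10]
  R3 -= 2·R0 → [0,-8,16,-4]
  R2 -= -4·R1 → [0,0,3,2]
  R3 -= 4·R1 → [0,0,0,4]
  R3 -= 0·R2 → [0,0,0,4]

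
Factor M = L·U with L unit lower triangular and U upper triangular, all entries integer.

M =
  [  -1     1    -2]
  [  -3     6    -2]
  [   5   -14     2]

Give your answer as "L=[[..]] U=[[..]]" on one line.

  row1 -= 3·row0 → [0,3,4]
  row2 -= -5·row0 → [0,-9,-8]
  row2 -= -3·row1 → [0,0,4]

L=[[1,0,0],[3,1,0],[-5,-3,1]] U=[[-1,1,-2],[0,3,4],[0,0,4]]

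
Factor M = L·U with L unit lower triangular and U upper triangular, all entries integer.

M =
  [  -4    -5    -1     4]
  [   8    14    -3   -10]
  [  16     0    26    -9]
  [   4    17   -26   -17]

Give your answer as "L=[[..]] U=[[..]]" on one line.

L=[[1,0,0,0],[-2,1,0,0],[-4,-5,1,0],[-1,3,4,1]] U=[[-4,-5,-1,4],[0,4,-5,-2],[0,0,-3,-3],[0,0,0,5]]

  R1 -= -2·R0 → [0,4,-5,-2]
  R2 -= -4·R0 → [0,-20,22,7]
  R3 -= -1·R0 → [0,12,-27,-13]
  R2 -= -5·R1 → [0,0,-3,-3]
  R3 -= 3·R1 → [0,0,-12,-7]
  R3 -= 4·R2 → [0,0,0,5]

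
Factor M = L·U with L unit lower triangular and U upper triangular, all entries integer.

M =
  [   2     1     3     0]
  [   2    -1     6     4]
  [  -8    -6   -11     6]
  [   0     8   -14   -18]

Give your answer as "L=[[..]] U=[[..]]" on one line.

  row1 -= 1·row0 → [0,-2,3,4]
  row2 -= -4·row0 → [0,-2,1,6]
  row3 -= 0·row0 → [0,8,-14,-18]
  row2 -= 1·row1 → [0,0,-2,2]
  row3 -= -4·row1 → [0,0,-2,-2]
  row3 -= 1·row2 → [0,0,0,-4]

L=[[1,0,0,0],[1,1,0,0],[-4,1,1,0],[0,-4,1,1]] U=[[2,1,3,0],[0,-2,3,4],[0,0,-2,2],[0,0,0,-4]]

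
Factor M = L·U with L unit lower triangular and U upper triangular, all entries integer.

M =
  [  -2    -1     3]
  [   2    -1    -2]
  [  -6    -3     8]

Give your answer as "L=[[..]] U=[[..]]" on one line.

  row1 -= -1·row0 → [0,-2,1]
  row2 -= 3·row0 → [0,0,-1]
  row2 -= 0·row1 → [0,0,-1]

L=[[1,0,0],[-1,1,0],[3,0,1]] U=[[-2,-1,3],[0,-2,1],[0,0,-1]]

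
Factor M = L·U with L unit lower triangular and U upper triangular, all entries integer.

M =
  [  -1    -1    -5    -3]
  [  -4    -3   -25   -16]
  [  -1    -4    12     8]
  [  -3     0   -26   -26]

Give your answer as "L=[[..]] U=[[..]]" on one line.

L=[[1,0,0,0],[4,1,0,0],[1,-3,1,0],[3,3,2,1]] U=[[-1,-1,-5,-3],[0,1,-5,-4],[0,0,2,-1],[0,0,0,-3]]

  row1 -= 4·row0 → [0,1,-5,-4]
  row2 -= 1·row0 → [0,-3,17,11]
  row3 -= 3·row0 → [0,3,-11,-17]
  row2 -= -3·row1 → [0,0,2,-1]
  row3 -= 3·row1 → [0,0,4,-5]
  row3 -= 2·row2 → [0,0,0,-3]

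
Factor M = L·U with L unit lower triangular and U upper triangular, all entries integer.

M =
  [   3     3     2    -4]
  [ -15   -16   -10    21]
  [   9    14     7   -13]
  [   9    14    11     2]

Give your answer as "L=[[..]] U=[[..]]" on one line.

  R1 -= -5·R0 → [0,-1,0,1]
  R2 -= 3·R0 → [0,5,1,-1]
  R3 -= 3·R0 → [0,5,5,14]
  R2 -= -5·R1 → [0,0,1,4]
  R3 -= -5·R1 → [0,0,5,19]
  R3 -= 5·R2 → [0,0,0,-1]

L=[[1,0,0,0],[-5,1,0,0],[3,-5,1,0],[3,-5,5,1]] U=[[3,3,2,-4],[0,-1,0,1],[0,0,1,4],[0,0,0,-1]]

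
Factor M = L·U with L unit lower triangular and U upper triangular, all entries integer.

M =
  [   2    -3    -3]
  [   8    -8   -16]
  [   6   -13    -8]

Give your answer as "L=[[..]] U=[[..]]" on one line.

  row1 -= 4·row0 → [0,4,-4]
  row2 -= 3·row0 → [0,-4,1]
  row2 -= -1·row1 → [0,0,-3]

L=[[1,0,0],[4,1,0],[3,-1,1]] U=[[2,-3,-3],[0,4,-4],[0,0,-3]]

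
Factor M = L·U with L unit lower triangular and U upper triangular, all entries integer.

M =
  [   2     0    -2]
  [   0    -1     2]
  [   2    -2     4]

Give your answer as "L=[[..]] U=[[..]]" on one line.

  row1 -= 0·row0 → [0,-1,2]
  row2 -= 1·row0 → [0,-2,6]
  row2 -= 2·row1 → [0,0,2]

L=[[1,0,0],[0,1,0],[1,2,1]] U=[[2,0,-2],[0,-1,2],[0,0,2]]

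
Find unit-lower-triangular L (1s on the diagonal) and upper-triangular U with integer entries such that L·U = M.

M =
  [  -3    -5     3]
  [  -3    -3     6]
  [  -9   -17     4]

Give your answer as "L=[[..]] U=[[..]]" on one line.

  r1 -= 1·r0 → [0,2,3]
  r2 -= 3·r0 → [0,-2,-5]
  r2 -= -1·r1 → [0,0,-2]

L=[[1,0,0],[1,1,0],[3,-1,1]] U=[[-3,-5,3],[0,2,3],[0,0,-2]]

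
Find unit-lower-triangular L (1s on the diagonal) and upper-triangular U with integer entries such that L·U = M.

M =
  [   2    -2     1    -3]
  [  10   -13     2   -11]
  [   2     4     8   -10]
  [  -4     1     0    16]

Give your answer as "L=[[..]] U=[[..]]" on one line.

L=[[1,0,0,0],[5,1,0,0],[1,-2,1,0],[-2,1,5,1]] U=[[2,-2,1,-3],[0,-3,-3,4],[0,0,1,1],[0,0,0,1]]

  R1 -= 5·R0 → [0,-3,-3,4]
  R2 -= 1·R0 → [0,6,7,-7]
  R3 -= -2·R0 → [0,-3,2,10]
  R2 -= -2·R1 → [0,0,1,1]
  R3 -= 1·R1 → [0,0,5,6]
  R3 -= 5·R2 → [0,0,0,1]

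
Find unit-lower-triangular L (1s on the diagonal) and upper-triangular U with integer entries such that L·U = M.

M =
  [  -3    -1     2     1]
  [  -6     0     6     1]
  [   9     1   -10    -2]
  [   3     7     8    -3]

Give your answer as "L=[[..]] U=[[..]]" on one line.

L=[[1,0,0,0],[2,1,0,0],[-3,-1,1,0],[-1,3,-2,1]] U=[[-3,-1,2,1],[0,2,2,-1],[0,0,-2,0],[0,0,0,1]]

  r1 -= 2·r0 → [0,2,2,-1]
  r2 -= -3·r0 → [0,-2,-4,1]
  r3 -= -1·r0 → [0,6,10,-2]
  r2 -= -1·r1 → [0,0,-2,0]
  r3 -= 3·r1 → [0,0,4,1]
  r3 -= -2·r2 → [0,0,0,1]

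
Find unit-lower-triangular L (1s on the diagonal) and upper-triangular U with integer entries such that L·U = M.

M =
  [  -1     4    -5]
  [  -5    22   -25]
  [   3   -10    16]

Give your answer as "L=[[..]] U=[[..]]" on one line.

  r1 -= 5·r0 → [0,2,0]
  r2 -= -3·r0 → [0,2,1]
  r2 -= 1·r1 → [0,0,1]

L=[[1,0,0],[5,1,0],[-3,1,1]] U=[[-1,4,-5],[0,2,0],[0,0,1]]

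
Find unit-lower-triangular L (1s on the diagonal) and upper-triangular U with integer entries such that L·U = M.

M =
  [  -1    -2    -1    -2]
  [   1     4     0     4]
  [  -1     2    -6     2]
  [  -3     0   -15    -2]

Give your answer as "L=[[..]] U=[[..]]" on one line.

L=[[1,0,0,0],[-1,1,0,0],[1,2,1,0],[3,3,3,1]] U=[[-1,-2,-1,-2],[0,2,-1,2],[0,0,-3,0],[0,0,0,-2]]

  r1 -= -1·r0 → [0,2,-1,2]
  r2 -= 1·r0 → [0,4,-5,4]
  r3 -= 3·r0 → [0,6,-12,4]
  r2 -= 2·r1 → [0,0,-3,0]
  r3 -= 3·r1 → [0,0,-9,-2]
  r3 -= 3·r2 → [0,0,0,-2]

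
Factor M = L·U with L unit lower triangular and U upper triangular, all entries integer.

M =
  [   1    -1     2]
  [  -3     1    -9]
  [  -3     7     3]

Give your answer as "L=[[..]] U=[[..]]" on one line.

  r1 -= -3·r0 → [0,-2,-3]
  r2 -= -3·r0 → [0,4,9]
  r2 -= -2·r1 → [0,0,3]

L=[[1,0,0],[-3,1,0],[-3,-2,1]] U=[[1,-1,2],[0,-2,-3],[0,0,3]]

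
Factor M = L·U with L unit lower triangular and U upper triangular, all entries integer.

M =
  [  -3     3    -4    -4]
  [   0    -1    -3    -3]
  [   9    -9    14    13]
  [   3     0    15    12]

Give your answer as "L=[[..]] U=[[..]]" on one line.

L=[[1,0,0,0],[0,1,0,0],[-3,0,1,0],[-1,-3,1,1]] U=[[-3,3,-4,-4],[0,-1,-3,-3],[0,0,2,1],[0,0,0,-2]]

  r1 -= 0·r0 → [0,-1,-3,-3]
  r2 -= -3·r0 → [0,0,2,1]
  r3 -= -1·r0 → [0,3,11,8]
  r2 -= 0·r1 → [0,0,2,1]
  r3 -= -3·r1 → [0,0,2,-1]
  r3 -= 1·r2 → [0,0,0,-2]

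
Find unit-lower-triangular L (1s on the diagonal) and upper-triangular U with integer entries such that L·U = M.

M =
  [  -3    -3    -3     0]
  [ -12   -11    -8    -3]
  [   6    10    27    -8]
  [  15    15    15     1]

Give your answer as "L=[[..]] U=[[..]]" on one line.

  row1 -= 4·row0 → [0,1,4,-3]
  row2 -= -2·row0 → [0,4,21,-8]
  row3 -= -5·row0 → [0,0,0,1]
  row2 -= 4·row1 → [0,0,5,4]
  row3 -= 0·row1 → [0,0,0,1]
  row3 -= 0·row2 → [0,0,0,1]

L=[[1,0,0,0],[4,1,0,0],[-2,4,1,0],[-5,0,0,1]] U=[[-3,-3,-3,0],[0,1,4,-3],[0,0,5,4],[0,0,0,1]]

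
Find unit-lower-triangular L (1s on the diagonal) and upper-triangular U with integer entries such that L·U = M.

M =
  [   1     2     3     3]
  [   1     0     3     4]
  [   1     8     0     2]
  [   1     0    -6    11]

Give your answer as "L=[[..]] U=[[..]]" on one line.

  row1 -= 1·row0 → [0,-2,0,1]
  row2 -= 1·row0 → [0,6,-3,-1]
  row3 -= 1·row0 → [0,-2,-9,8]
  row2 -= -3·row1 → [0,0,-3,2]
  row3 -= 1·row1 → [0,0,-9,7]
  row3 -= 3·row2 → [0,0,0,1]

L=[[1,0,0,0],[1,1,0,0],[1,-3,1,0],[1,1,3,1]] U=[[1,2,3,3],[0,-2,0,1],[0,0,-3,2],[0,0,0,1]]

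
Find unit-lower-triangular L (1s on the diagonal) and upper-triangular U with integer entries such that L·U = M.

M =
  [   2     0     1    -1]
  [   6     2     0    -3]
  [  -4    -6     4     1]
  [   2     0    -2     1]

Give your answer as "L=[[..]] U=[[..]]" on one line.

  r1 -= 3·r0 → [0,2,-3,0]
  r2 -= -2·r0 → [0,-6,6,-1]
  r3 -= 1·r0 → [0,0,-3,2]
  r2 -= -3·r1 → [0,0,-3,-1]
  r3 -= 0·r1 → [0,0,-3,2]
  r3 -= 1·r2 → [0,0,0,3]

L=[[1,0,0,0],[3,1,0,0],[-2,-3,1,0],[1,0,1,1]] U=[[2,0,1,-1],[0,2,-3,0],[0,0,-3,-1],[0,0,0,3]]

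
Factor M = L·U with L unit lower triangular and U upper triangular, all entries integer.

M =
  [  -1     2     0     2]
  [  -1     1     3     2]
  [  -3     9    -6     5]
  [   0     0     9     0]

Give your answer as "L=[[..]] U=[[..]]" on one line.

  row1 -= 1·row0 → [0,-1,3,0]
  row2 -= 3·row0 → [0,3,-6,-1]
  row3 -= 0·row0 → [0,0,9,0]
  row2 -= -3·row1 → [0,0,3,-1]
  row3 -= 0·row1 → [0,0,9,0]
  row3 -= 3·row2 → [0,0,0,3]

L=[[1,0,0,0],[1,1,0,0],[3,-3,1,0],[0,0,3,1]] U=[[-1,2,0,2],[0,-1,3,0],[0,0,3,-1],[0,0,0,3]]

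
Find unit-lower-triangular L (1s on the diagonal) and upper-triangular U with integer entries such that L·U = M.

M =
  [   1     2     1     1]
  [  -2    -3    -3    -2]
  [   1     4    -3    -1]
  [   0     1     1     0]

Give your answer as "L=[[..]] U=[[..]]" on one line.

  r1 -= -2·r0 → [0,1,-1,0]
  r2 -= 1·r0 → [0,2,-4,-2]
  r3 -= 0·r0 → [0,1,1,0]
  r2 -= 2·r1 → [0,0,-2,-2]
  r3 -= 1·r1 → [0,0,2,0]
  r3 -= -1·r2 → [0,0,0,-2]

L=[[1,0,0,0],[-2,1,0,0],[1,2,1,0],[0,1,-1,1]] U=[[1,2,1,1],[0,1,-1,0],[0,0,-2,-2],[0,0,0,-2]]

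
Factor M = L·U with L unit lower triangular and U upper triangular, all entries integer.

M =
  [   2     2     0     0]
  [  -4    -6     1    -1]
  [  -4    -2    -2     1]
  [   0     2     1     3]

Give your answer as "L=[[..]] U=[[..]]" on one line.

L=[[1,0,0,0],[-2,1,0,0],[-2,-1,1,0],[0,-1,-2,1]] U=[[2,2,0,0],[0,-2,1,-1],[0,0,-1,0],[0,0,0,2]]

  R1 -= -2·R0 → [0,-2,1,-1]
  R2 -= -2·R0 → [0,2,-2,1]
  R3 -= 0·R0 → [0,2,1,3]
  R2 -= -1·R1 → [0,0,-1,0]
  R3 -= -1·R1 → [0,0,2,2]
  R3 -= -2·R2 → [0,0,0,2]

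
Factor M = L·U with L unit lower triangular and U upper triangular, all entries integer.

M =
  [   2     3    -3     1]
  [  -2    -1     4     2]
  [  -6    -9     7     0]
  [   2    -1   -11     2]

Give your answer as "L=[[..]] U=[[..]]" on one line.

L=[[1,0,0,0],[-1,1,0,0],[-3,0,1,0],[1,-2,3,1]] U=[[2,3,-3,1],[0,2,1,3],[0,0,-2,3],[0,0,0,-2]]

  row1 -= -1·row0 → [0,2,1,3]
  row2 -= -3·row0 → [0,0,-2,3]
  row3 -= 1·row0 → [0,-4,-8,1]
  row2 -= 0·row1 → [0,0,-2,3]
  row3 -= -2·row1 → [0,0,-6,7]
  row3 -= 3·row2 → [0,0,0,-2]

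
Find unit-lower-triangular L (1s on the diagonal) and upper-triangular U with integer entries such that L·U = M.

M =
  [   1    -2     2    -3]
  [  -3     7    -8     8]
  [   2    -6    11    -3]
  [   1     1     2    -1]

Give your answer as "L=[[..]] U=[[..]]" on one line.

L=[[1,0,0,0],[-3,1,0,0],[2,-2,1,0],[1,3,2,1]] U=[[1,-2,2,-3],[0,1,-2,-1],[0,0,3,1],[0,0,0,3]]

  r1 -= -3·r0 → [0,1,-2,-1]
  r2 -= 2·r0 → [0,-2,7,3]
  r3 -= 1·r0 → [0,3,0,2]
  r2 -= -2·r1 → [0,0,3,1]
  r3 -= 3·r1 → [0,0,6,5]
  r3 -= 2·r2 → [0,0,0,3]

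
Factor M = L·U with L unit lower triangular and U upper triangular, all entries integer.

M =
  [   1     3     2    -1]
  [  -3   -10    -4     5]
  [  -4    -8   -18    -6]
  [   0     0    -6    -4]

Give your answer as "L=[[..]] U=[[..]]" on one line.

  row1 -= -3·row0 → [0,-1,2,2]
  row2 -= -4·row0 → [0,4,-10,-10]
  row3 -= 0·row0 → [0,0,-6,-4]
  row2 -= -4·row1 → [0,0,-2,-2]
  row3 -= 0·row1 → [0,0,-6,-4]
  row3 -= 3·row2 → [0,0,0,2]

L=[[1,0,0,0],[-3,1,0,0],[-4,-4,1,0],[0,0,3,1]] U=[[1,3,2,-1],[0,-1,2,2],[0,0,-2,-2],[0,0,0,2]]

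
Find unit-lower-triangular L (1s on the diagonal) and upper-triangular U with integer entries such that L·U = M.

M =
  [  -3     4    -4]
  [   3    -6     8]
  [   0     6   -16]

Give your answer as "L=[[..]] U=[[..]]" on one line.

L=[[1,0,0],[-1,1,0],[0,-3,1]] U=[[-3,4,-4],[0,-2,4],[0,0,-4]]

  r1 -= -1·r0 → [0,-2,4]
  r2 -= 0·r0 → [0,6,-16]
  r2 -= -3·r1 → [0,0,-4]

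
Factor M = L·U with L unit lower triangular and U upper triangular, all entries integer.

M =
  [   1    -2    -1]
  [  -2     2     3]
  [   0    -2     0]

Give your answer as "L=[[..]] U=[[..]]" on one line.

  row1 -= -2·row0 → [0,-2,1]
  row2 -= 0·row0 → [0,-2,0]
  row2 -= 1·row1 → [0,0,-1]

L=[[1,0,0],[-2,1,0],[0,1,1]] U=[[1,-2,-1],[0,-2,1],[0,0,-1]]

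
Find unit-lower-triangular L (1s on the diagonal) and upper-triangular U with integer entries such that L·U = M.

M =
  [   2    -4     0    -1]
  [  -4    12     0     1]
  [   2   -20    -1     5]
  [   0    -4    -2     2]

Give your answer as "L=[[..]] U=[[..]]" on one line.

  row1 -= -2·row0 → [0,4,0,-1]
  row2 -= 1·row0 → [0,-16,-1,6]
  row3 -= 0·row0 → [0,-4,-2,2]
  row2 -= -4·row1 → [0,0,-1,2]
  row3 -= -1·row1 → [0,0,-2,1]
  row3 -= 2·row2 → [0,0,0,-3]

L=[[1,0,0,0],[-2,1,0,0],[1,-4,1,0],[0,-1,2,1]] U=[[2,-4,0,-1],[0,4,0,-1],[0,0,-1,2],[0,0,0,-3]]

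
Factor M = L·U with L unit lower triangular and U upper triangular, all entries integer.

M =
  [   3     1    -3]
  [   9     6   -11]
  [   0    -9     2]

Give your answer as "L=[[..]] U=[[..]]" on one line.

  row1 -= 3·row0 → [0,3,-2]
  row2 -= 0·row0 → [0,-9,2]
  row2 -= -3·row1 → [0,0,-4]

L=[[1,0,0],[3,1,0],[0,-3,1]] U=[[3,1,-3],[0,3,-2],[0,0,-4]]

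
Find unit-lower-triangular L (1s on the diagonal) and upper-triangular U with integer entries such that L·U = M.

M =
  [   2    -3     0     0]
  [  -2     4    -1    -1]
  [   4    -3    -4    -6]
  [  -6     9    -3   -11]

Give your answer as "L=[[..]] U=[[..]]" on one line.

  row1 -= -1·row0 → [0,1,-1,-1]
  row2 -= 2·row0 → [0,3,-4,-6]
  row3 -= -3·row0 → [0,0,-3,-11]
  row2 -= 3·row1 → [0,0,-1,-3]
  row3 -= 0·row1 → [0,0,-3,-11]
  row3 -= 3·row2 → [0,0,0,-2]

L=[[1,0,0,0],[-1,1,0,0],[2,3,1,0],[-3,0,3,1]] U=[[2,-3,0,0],[0,1,-1,-1],[0,0,-1,-3],[0,0,0,-2]]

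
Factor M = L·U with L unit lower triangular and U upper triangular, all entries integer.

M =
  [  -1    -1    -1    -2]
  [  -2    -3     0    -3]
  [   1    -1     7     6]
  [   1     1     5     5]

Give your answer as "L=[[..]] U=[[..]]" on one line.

L=[[1,0,0,0],[2,1,0,0],[-1,2,1,0],[-1,0,2,1]] U=[[-1,-1,-1,-2],[0,-1,2,1],[0,0,2,2],[0,0,0,-1]]

  r1 -= 2·r0 → [0,-1,2,1]
  r2 -= -1·r0 → [0,-2,6,4]
  r3 -= -1·r0 → [0,0,4,3]
  r2 -= 2·r1 → [0,0,2,2]
  r3 -= 0·r1 → [0,0,4,3]
  r3 -= 2·r2 → [0,0,0,-1]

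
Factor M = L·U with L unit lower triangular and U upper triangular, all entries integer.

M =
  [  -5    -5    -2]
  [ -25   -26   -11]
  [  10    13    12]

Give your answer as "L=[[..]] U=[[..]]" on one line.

L=[[1,0,0],[5,1,0],[-2,-3,1]] U=[[-5,-5,-2],[0,-1,-1],[0,0,5]]

  row1 -= 5·row0 → [0,-1,-1]
  row2 -= -2·row0 → [0,3,8]
  row2 -= -3·row1 → [0,0,5]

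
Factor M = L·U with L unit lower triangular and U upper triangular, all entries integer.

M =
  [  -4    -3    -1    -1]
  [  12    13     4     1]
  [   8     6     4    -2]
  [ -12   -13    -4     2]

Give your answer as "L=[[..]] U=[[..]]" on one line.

  r1 -= -3·r0 → [0,4,1,-2]
  r2 -= -2·r0 → [0,0,2,-4]
  r3 -= 3·r0 → [0,-4,-1,5]
  r2 -= 0·r1 → [0,0,2,-4]
  r3 -= -1·r1 → [0,0,0,3]
  r3 -= 0·r2 → [0,0,0,3]

L=[[1,0,0,0],[-3,1,0,0],[-2,0,1,0],[3,-1,0,1]] U=[[-4,-3,-1,-1],[0,4,1,-2],[0,0,2,-4],[0,0,0,3]]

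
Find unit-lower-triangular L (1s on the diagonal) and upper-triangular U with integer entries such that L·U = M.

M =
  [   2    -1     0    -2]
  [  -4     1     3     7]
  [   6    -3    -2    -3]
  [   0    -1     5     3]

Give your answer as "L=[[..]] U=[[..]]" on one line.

  R1 -= -2·R0 → [0,-1,3,3]
  R2 -= 3·R0 → [0,0,-2,3]
  R3 -= 0·R0 → [0,-1,5,3]
  R2 -= 0·R1 → [0,0,-2,3]
  R3 -= 1·R1 → [0,0,2,0]
  R3 -= -1·R2 → [0,0,0,3]

L=[[1,0,0,0],[-2,1,0,0],[3,0,1,0],[0,1,-1,1]] U=[[2,-1,0,-2],[0,-1,3,3],[0,0,-2,3],[0,0,0,3]]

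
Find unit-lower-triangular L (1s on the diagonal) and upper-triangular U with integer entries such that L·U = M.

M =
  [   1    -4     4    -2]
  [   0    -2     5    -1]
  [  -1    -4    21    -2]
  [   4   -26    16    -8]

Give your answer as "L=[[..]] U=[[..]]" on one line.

L=[[1,0,0,0],[0,1,0,0],[-1,4,1,0],[4,5,-5,1]] U=[[1,-4,4,-2],[0,-2,5,-1],[0,0,5,0],[0,0,0,5]]

  r1 -= 0·r0 → [0,-2,5,-1]
  r2 -= -1·r0 → [0,-8,25,-4]
  r3 -= 4·r0 → [0,-10,0,0]
  r2 -= 4·r1 → [0,0,5,0]
  r3 -= 5·r1 → [0,0,-25,5]
  r3 -= -5·r2 → [0,0,0,5]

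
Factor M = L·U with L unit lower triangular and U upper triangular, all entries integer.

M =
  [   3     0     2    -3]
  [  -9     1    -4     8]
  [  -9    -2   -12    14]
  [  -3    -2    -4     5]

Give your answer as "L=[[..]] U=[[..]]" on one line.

  r1 -= -3·r0 → [0,1,2,-1]
  r2 -= -3·r0 → [0,-2,-6,5]
  r3 -= -1·r0 → [0,-2,-2,2]
  r2 -= -2·r1 → [0,0,-2,3]
  r3 -= -2·r1 → [0,0,2,0]
  r3 -= -1·r2 → [0,0,0,3]

L=[[1,0,0,0],[-3,1,0,0],[-3,-2,1,0],[-1,-2,-1,1]] U=[[3,0,2,-3],[0,1,2,-1],[0,0,-2,3],[0,0,0,3]]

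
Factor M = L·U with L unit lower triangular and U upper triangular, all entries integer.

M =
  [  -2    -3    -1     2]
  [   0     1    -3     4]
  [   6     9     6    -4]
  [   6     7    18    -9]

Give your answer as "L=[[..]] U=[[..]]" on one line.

L=[[1,0,0,0],[0,1,0,0],[-3,0,1,0],[-3,-2,3,1]] U=[[-2,-3,-1,2],[0,1,-3,4],[0,0,3,2],[0,0,0,-1]]

  row1 -= 0·row0 → [0,1,-3,4]
  row2 -= -3·row0 → [0,0,3,2]
  row3 -= -3·row0 → [0,-2,15,-3]
  row2 -= 0·row1 → [0,0,3,2]
  row3 -= -2·row1 → [0,0,9,5]
  row3 -= 3·row2 → [0,0,0,-1]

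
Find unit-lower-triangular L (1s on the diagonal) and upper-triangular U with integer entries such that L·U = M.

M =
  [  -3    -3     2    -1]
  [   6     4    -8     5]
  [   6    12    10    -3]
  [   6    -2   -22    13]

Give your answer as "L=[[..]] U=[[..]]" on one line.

L=[[1,0,0,0],[-2,1,0,0],[-2,-3,1,0],[-2,4,-1,1]] U=[[-3,-3,2,-1],[0,-2,-4,3],[0,0,2,4],[0,0,0,3]]

  R1 -= -2·R0 → [0,-2,-4,3]
  R2 -= -2·R0 → [0,6,14,-5]
  R3 -= -2·R0 → [0,-8,-18,11]
  R2 -= -3·R1 → [0,0,2,4]
  R3 -= 4·R1 → [0,0,-2,-1]
  R3 -= -1·R2 → [0,0,0,3]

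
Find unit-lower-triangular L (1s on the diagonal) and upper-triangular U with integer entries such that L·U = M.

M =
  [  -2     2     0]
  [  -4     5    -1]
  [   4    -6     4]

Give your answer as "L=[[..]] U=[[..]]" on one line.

  R1 -= 2·R0 → [0,1,-1]
  R2 -= -2·R0 → [0,-2,4]
  R2 -= -2·R1 → [0,0,2]

L=[[1,0,0],[2,1,0],[-2,-2,1]] U=[[-2,2,0],[0,1,-1],[0,0,2]]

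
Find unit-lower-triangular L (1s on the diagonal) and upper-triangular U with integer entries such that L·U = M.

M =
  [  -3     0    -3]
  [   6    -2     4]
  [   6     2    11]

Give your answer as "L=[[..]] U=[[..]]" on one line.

  r1 -= -2·r0 → [0,-2,-2]
  r2 -= -2·r0 → [0,2,5]
  r2 -= -1·r1 → [0,0,3]

L=[[1,0,0],[-2,1,0],[-2,-1,1]] U=[[-3,0,-3],[0,-2,-2],[0,0,3]]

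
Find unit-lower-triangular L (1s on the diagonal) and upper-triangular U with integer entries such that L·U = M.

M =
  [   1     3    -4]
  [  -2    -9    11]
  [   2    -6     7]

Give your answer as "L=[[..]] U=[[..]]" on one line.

  r1 -= -2·r0 → [0,-3,3]
  r2 -= 2·r0 → [0,-12,15]
  r2 -= 4·r1 → [0,0,3]

L=[[1,0,0],[-2,1,0],[2,4,1]] U=[[1,3,-4],[0,-3,3],[0,0,3]]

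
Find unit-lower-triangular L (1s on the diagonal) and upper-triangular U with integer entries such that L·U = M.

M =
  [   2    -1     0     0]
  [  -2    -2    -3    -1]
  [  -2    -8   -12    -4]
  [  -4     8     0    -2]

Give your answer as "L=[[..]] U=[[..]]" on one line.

L=[[1,0,0,0],[-1,1,0,0],[-1,3,1,0],[-2,-2,2,1]] U=[[2,-1,0,0],[0,-3,-3,-1],[0,0,-3,-1],[0,0,0,-2]]

  row1 -= -1·row0 → [0,-3,-3,-1]
  row2 -= -1·row0 → [0,-9,-12,-4]
  row3 -= -2·row0 → [0,6,0,-2]
  row2 -= 3·row1 → [0,0,-3,-1]
  row3 -= -2·row1 → [0,0,-6,-4]
  row3 -= 2·row2 → [0,0,0,-2]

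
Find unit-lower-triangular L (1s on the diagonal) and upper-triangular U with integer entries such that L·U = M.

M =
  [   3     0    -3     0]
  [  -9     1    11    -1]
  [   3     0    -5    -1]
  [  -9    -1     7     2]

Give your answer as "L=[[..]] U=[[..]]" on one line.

  R1 -= -3·R0 → [0,1,2,-1]
  R2 -= 1·R0 → [0,0,-2,-1]
  R3 -= -3·R0 → [0,-1,-2,2]
  R2 -= 0·R1 → [0,0,-2,-1]
  R3 -= -1·R1 → [0,0,0,1]
  R3 -= 0·R2 → [0,0,0,1]

L=[[1,0,0,0],[-3,1,0,0],[1,0,1,0],[-3,-1,0,1]] U=[[3,0,-3,0],[0,1,2,-1],[0,0,-2,-1],[0,0,0,1]]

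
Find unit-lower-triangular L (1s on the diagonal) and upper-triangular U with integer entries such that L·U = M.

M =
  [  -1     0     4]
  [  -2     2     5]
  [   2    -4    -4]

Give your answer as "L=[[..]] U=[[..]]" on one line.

  r1 -= 2·r0 → [0,2,-3]
  r2 -= -2·r0 → [0,-4,4]
  r2 -= -2·r1 → [0,0,-2]

L=[[1,0,0],[2,1,0],[-2,-2,1]] U=[[-1,0,4],[0,2,-3],[0,0,-2]]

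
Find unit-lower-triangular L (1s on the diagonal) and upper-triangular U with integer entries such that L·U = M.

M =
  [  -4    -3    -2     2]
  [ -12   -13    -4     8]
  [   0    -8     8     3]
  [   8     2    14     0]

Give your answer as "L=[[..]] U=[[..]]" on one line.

L=[[1,0,0,0],[3,1,0,0],[0,2,1,0],[-2,1,2,1]] U=[[-4,-3,-2,2],[0,-4,2,2],[0,0,4,-1],[0,0,0,4]]

  r1 -= 3·r0 → [0,-4,2,2]
  r2 -= 0·r0 → [0,-8,8,3]
  r3 -= -2·r0 → [0,-4,10,4]
  r2 -= 2·r1 → [0,0,4,-1]
  r3 -= 1·r1 → [0,0,8,2]
  r3 -= 2·r2 → [0,0,0,4]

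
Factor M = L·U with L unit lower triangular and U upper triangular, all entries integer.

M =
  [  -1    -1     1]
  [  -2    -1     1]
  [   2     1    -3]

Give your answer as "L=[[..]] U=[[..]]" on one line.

L=[[1,0,0],[2,1,0],[-2,-1,1]] U=[[-1,-1,1],[0,1,-1],[0,0,-2]]

  R1 -= 2·R0 → [0,1,-1]
  R2 -= -2·R0 → [0,-1,-1]
  R2 -= -1·R1 → [0,0,-2]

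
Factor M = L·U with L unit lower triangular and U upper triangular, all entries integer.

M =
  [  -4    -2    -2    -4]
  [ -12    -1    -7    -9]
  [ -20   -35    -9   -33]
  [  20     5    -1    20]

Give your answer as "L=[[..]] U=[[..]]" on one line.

  row1 -= 3·row0 → [0,5,-1,3]
  row2 -= 5·row0 → [0,-25,1,-13]
  row3 -= -5·row0 → [0,-5,-11,0]
  row2 -= -5·row1 → [0,0,-4,2]
  row3 -= -1·row1 → [0,0,-12,3]
  row3 -= 3·row2 → [0,0,0,-3]

L=[[1,0,0,0],[3,1,0,0],[5,-5,1,0],[-5,-1,3,1]] U=[[-4,-2,-2,-4],[0,5,-1,3],[0,0,-4,2],[0,0,0,-3]]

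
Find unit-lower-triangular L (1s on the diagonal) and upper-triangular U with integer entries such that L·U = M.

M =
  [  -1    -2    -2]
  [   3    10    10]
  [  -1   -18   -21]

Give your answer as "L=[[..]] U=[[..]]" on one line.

L=[[1,0,0],[-3,1,0],[1,-4,1]] U=[[-1,-2,-2],[0,4,4],[0,0,-3]]

  row1 -= -3·row0 → [0,4,4]
  row2 -= 1·row0 → [0,-16,-19]
  row2 -= -4·row1 → [0,0,-3]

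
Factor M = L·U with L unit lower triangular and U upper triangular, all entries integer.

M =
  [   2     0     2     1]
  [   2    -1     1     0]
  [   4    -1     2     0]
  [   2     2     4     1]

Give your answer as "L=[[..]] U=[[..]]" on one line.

L=[[1,0,0,0],[1,1,0,0],[2,1,1,0],[1,-2,0,1]] U=[[2,0,2,1],[0,-1,-1,-1],[0,0,-1,-1],[0,0,0,-2]]

  R1 -= 1·R0 → [0,-1,-1,-1]
  R2 -= 2·R0 → [0,-1,-2,-2]
  R3 -= 1·R0 → [0,2,2,0]
  R2 -= 1·R1 → [0,0,-1,-1]
  R3 -= -2·R1 → [0,0,0,-2]
  R3 -= 0·R2 → [0,0,0,-2]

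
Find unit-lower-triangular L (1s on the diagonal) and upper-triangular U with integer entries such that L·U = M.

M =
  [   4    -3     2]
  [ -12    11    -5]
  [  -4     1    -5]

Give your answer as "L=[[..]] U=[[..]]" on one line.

L=[[1,0,0],[-3,1,0],[-1,-1,1]] U=[[4,-3,2],[0,2,1],[0,0,-2]]

  r1 -= -3·r0 → [0,2,1]
  r2 -= -1·r0 → [0,-2,-3]
  r2 -= -1·r1 → [0,0,-2]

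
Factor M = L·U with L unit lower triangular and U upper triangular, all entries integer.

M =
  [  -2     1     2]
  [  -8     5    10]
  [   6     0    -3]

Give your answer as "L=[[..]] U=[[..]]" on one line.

L=[[1,0,0],[4,1,0],[-3,3,1]] U=[[-2,1,2],[0,1,2],[0,0,-3]]

  row1 -= 4·row0 → [0,1,2]
  row2 -= -3·row0 → [0,3,3]
  row2 -= 3·row1 → [0,0,-3]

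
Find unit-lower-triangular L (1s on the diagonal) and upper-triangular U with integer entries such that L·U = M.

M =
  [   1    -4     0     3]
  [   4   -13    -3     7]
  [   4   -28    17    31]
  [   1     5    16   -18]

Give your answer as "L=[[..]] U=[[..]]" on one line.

L=[[1,0,0,0],[4,1,0,0],[4,-4,1,0],[1,3,5,1]] U=[[1,-4,0,3],[0,3,-3,-5],[0,0,5,-1],[0,0,0,-1]]

  R1 -= 4·R0 → [0,3,-3,-5]
  R2 -= 4·R0 → [0,-12,17,19]
  R3 -= 1·R0 → [0,9,16,-21]
  R2 -= -4·R1 → [0,0,5,-1]
  R3 -= 3·R1 → [0,0,25,-6]
  R3 -= 5·R2 → [0,0,0,-1]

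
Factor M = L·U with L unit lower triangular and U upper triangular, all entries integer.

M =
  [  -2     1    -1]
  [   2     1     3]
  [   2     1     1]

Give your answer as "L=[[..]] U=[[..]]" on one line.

  R1 -= -1·R0 → [0,2,2]
  R2 -= -1·R0 → [0,2,0]
  R2 -= 1·R1 → [0,0,-2]

L=[[1,0,0],[-1,1,0],[-1,1,1]] U=[[-2,1,-1],[0,2,2],[0,0,-2]]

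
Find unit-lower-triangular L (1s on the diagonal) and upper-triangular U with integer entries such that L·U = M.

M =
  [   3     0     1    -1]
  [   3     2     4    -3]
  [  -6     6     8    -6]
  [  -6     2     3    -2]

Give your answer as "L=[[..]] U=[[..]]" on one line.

  row1 -= 1·row0 → [0,2,3,-2]
  row2 -= -2·row0 → [0,6,10,-8]
  row3 -= -2·row0 → [0,2,5,-4]
  row2 -= 3·row1 → [0,0,1,-2]
  row3 -= 1·row1 → [0,0,2,-2]
  row3 -= 2·row2 → [0,0,0,2]

L=[[1,0,0,0],[1,1,0,0],[-2,3,1,0],[-2,1,2,1]] U=[[3,0,1,-1],[0,2,3,-2],[0,0,1,-2],[0,0,0,2]]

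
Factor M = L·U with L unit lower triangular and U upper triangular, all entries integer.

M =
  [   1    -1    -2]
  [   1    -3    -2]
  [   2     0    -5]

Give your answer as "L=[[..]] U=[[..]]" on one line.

L=[[1,0,0],[1,1,0],[2,-1,1]] U=[[1,-1,-2],[0,-2,0],[0,0,-1]]

  row1 -= 1·row0 → [0,-2,0]
  row2 -= 2·row0 → [0,2,-1]
  row2 -= -1·row1 → [0,0,-1]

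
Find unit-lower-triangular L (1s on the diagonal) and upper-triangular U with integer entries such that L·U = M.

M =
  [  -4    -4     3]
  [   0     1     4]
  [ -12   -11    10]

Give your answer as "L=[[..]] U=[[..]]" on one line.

L=[[1,0,0],[0,1,0],[3,1,1]] U=[[-4,-4,3],[0,1,4],[0,0,-3]]

  r1 -= 0·r0 → [0,1,4]
  r2 -= 3·r0 → [0,1,1]
  r2 -= 1·r1 → [0,0,-3]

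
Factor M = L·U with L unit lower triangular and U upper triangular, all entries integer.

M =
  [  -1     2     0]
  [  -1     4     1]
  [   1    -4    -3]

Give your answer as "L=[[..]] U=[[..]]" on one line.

  r1 -= 1·r0 → [0,2,1]
  r2 -= -1·r0 → [0,-2,-3]
  r2 -= -1·r1 → [0,0,-2]

L=[[1,0,0],[1,1,0],[-1,-1,1]] U=[[-1,2,0],[0,2,1],[0,0,-2]]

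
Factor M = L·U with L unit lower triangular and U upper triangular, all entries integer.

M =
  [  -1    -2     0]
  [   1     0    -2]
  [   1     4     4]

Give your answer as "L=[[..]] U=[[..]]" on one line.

  r1 -= -1·r0 → [0,-2,-2]
  r2 -= -1·r0 → [0,2,4]
  r2 -= -1·r1 → [0,0,2]

L=[[1,0,0],[-1,1,0],[-1,-1,1]] U=[[-1,-2,0],[0,-2,-2],[0,0,2]]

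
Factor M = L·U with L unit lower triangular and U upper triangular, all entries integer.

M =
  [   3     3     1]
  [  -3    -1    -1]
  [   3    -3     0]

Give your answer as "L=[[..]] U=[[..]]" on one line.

L=[[1,0,0],[-1,1,0],[1,-3,1]] U=[[3,3,1],[0,2,0],[0,0,-1]]

  r1 -= -1·r0 → [0,2,0]
  r2 -= 1·r0 → [0,-6,-1]
  r2 -= -3·r1 → [0,0,-1]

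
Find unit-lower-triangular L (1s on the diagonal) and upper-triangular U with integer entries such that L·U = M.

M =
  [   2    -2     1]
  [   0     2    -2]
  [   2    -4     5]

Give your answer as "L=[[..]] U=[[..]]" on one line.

  row1 -= 0·row0 → [0,2,-2]
  row2 -= 1·row0 → [0,-2,4]
  row2 -= -1·row1 → [0,0,2]

L=[[1,0,0],[0,1,0],[1,-1,1]] U=[[2,-2,1],[0,2,-2],[0,0,2]]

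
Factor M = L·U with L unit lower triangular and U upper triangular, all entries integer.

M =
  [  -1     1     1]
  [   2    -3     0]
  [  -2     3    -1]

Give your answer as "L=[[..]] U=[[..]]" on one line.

  row1 -= -2·row0 → [0,-1,2]
  row2 -= 2·row0 → [0,1,-3]
  row2 -= -1·row1 → [0,0,-1]

L=[[1,0,0],[-2,1,0],[2,-1,1]] U=[[-1,1,1],[0,-1,2],[0,0,-1]]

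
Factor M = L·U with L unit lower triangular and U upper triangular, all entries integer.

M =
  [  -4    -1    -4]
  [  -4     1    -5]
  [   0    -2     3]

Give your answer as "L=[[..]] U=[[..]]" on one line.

L=[[1,0,0],[1,1,0],[0,-1,1]] U=[[-4,-1,-4],[0,2,-1],[0,0,2]]

  R1 -= 1·R0 → [0,2,-1]
  R2 -= 0·R0 → [0,-2,3]
  R2 -= -1·R1 → [0,0,2]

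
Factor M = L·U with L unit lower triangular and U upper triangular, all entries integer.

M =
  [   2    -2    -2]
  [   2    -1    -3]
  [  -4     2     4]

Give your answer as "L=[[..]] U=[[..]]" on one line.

  row1 -= 1·row0 → [0,1,-1]
  row2 -= -2·row0 → [0,-2,0]
  row2 -= -2·row1 → [0,0,-2]

L=[[1,0,0],[1,1,0],[-2,-2,1]] U=[[2,-2,-2],[0,1,-1],[0,0,-2]]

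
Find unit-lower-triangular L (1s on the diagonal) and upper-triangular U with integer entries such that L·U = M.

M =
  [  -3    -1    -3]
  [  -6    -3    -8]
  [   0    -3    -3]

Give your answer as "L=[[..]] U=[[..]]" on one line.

L=[[1,0,0],[2,1,0],[0,3,1]] U=[[-3,-1,-3],[0,-1,-2],[0,0,3]]

  R1 -= 2·R0 → [0,-1,-2]
  R2 -= 0·R0 → [0,-3,-3]
  R2 -= 3·R1 → [0,0,3]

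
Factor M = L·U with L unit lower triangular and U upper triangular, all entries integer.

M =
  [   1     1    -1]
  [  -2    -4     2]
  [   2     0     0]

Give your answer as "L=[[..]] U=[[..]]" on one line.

L=[[1,0,0],[-2,1,0],[2,1,1]] U=[[1,1,-1],[0,-2,0],[0,0,2]]

  r1 -= -2·r0 → [0,-2,0]
  r2 -= 2·r0 → [0,-2,2]
  r2 -= 1·r1 → [0,0,2]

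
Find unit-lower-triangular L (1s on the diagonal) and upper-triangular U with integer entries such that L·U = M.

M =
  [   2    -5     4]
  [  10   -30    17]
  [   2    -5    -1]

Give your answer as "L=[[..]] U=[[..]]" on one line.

  row1 -= 5·row0 → [0,-5,-3]
  row2 -= 1·row0 → [0,0,-5]
  row2 -= 0·row1 → [0,0,-5]

L=[[1,0,0],[5,1,0],[1,0,1]] U=[[2,-5,4],[0,-5,-3],[0,0,-5]]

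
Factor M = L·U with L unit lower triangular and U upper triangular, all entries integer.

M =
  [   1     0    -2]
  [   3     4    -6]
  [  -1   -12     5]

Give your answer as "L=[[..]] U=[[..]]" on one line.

L=[[1,0,0],[3,1,0],[-1,-3,1]] U=[[1,0,-2],[0,4,0],[0,0,3]]

  r1 -= 3·r0 → [0,4,0]
  r2 -= -1·r0 → [0,-12,3]
  r2 -= -3·r1 → [0,0,3]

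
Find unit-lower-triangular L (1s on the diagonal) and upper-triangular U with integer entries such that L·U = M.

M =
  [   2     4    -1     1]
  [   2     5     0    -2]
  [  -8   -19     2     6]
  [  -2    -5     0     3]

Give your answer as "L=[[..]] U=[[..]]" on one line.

  R1 -= 1·R0 → [0,1,1,-3]
  R2 -= -4·R0 → [0,-3,-2,10]
  R3 -= -1·R0 → [0,-1,-1,4]
  R2 -= -3·R1 → [0,0,1,1]
  R3 -= -1·R1 → [0,0,0,1]
  R3 -= 0·R2 → [0,0,0,1]

L=[[1,0,0,0],[1,1,0,0],[-4,-3,1,0],[-1,-1,0,1]] U=[[2,4,-1,1],[0,1,1,-3],[0,0,1,1],[0,0,0,1]]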